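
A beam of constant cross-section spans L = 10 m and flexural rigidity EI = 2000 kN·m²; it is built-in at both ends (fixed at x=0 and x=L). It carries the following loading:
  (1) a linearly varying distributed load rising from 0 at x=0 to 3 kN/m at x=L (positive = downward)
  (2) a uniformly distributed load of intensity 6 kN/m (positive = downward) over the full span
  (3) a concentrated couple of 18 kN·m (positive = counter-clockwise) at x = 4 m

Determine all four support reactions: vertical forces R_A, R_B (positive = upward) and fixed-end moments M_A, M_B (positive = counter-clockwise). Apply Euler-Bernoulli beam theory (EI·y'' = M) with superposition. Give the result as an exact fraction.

R_A = 9273/250 kN, M_A = 1554/25 kN·m, R_B = 9477/250 kN, M_B = -1481/25 kN·m

Load 1 — triangular load w₀=3 kN/m (0→w₀ over full span):
  R_A = 3w₀L/20 = 3·3·10/20 = 9/2 kN
  M_A = w₀L²/30 = 3·10²/30 = 10 kN·m
  R_B = 7w₀L/20 = 7·3·10/20 = 21/2 kN
  M_B = -w₀L²/20 = -3·10²/20 = -15 kN·m
Load 2 — uniform load w=6 kN/m over full span:
  R_A = wL/2 = 6·10/2 = 30 kN
  M_A = wL²/12 = 6·10²/12 = 50 kN·m
  R_B = wL/2 = 6·10/2 = 30 kN
  M_B = -wL²/12 = -6·10²/12 = -50 kN·m
Load 3 — applied couple M₀=18 kN·m at a=4 m (b=L-a=6):
  R_A = 6M₀ab/L³ = 6·18·4·6/10³ = 324/125 kN
  M_A = M₀b(2a-b)/L² = 18·6·(2·4-6)/10² = 54/25 kN·m
  R_B = -6M₀ab/L³ = -6·18·4·6/10³ = -324/125 kN
  M_B = M₀a(2b-a)/L² = 18·4·(2·6-4)/10² = 144/25 kN·m
Superposition: R_A = 9273/250 kN, M_A = 1554/25 kN·m, R_B = 9477/250 kN, M_B = -1481/25 kN·m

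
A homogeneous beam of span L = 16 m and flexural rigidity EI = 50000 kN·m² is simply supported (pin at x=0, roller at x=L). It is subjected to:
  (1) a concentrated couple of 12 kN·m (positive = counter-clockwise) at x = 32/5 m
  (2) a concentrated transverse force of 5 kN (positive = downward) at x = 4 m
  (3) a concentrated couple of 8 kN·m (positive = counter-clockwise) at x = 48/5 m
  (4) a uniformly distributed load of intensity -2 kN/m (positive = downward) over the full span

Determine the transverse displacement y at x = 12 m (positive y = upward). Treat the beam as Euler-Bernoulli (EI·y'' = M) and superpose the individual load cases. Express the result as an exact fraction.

y(12) = 2017/93750 m

Load 1 — applied couple M₀=12 kN·m at a=32/5 m (b=L-a=48/5):
  y_1 = (M₀x³/(6L)-M₀(x-a)²/2+C₁x)/EI  [x>a] with C₁=M₀(3b²-L²)/(6L)=64/25 = (12·12³/(6·16)-12·(12-(32/5))²/2+(64/25)·12)/50000 = 183/156250 m
Load 2 — point force P=5 kN at a=4 m (b=L-a=12):
  y_2 = -Pa(L-x)(2Lx-a²-x²)/(6LEI)  [x>a] = -5·4·(16-12)·(2·16·12-4²-12²)/(6·16·50000) = -7/1875 m
Load 3 — applied couple M₀=8 kN·m at a=48/5 m (b=L-a=32/5):
  y_3 = (M₀x³/(6L)-M₀(x-a)²/2+C₁x)/EI  [x>a] with C₁=M₀(3b²-L²)/(6L)=-832/75 = (8·12³/(6·16)-8·(12-(48/5))²/2+(-832/75)·12)/50000 = -19/78125 m
Load 4 — uniform load w=-2 kN/m over full span:
  y_4 = -wx(L³-2Lx²+x³)/(24EI) = -(-2)·12·(16³-2·16·12²+12³)/(24·50000) = 76/3125 m
Superposition: y = Σ y_i = 2017/93750 m ≈ 0.021515 m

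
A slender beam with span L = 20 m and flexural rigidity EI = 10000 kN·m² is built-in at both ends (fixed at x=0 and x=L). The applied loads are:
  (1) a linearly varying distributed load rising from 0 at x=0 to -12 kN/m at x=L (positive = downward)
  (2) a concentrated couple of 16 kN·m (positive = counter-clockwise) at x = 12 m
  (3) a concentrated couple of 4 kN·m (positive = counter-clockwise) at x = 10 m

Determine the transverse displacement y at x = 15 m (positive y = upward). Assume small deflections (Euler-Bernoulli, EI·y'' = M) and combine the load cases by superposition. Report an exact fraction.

Load 1 — triangular load w₀=-12 kN/m (0→w₀ over full span):
  y_1 = -w₀x²(L-x)²(x+2L)/(120LEI) = -(-12)·15²·(20-15)²·(15+2·20)/(120·20·10000) = 99/640 m
Load 2 — applied couple M₀=16 kN·m at a=12 m (b=L-a=8):
  y_2 = (R_Ax³/6 - M_Ax²/2 - M₀(x-a)²/2)/EI  [x>a] with R_A=144/125, M_A=128/25 = ((144/125)·15³/6 - (128/25)·15²/2 - 16·(15-12)²/2)/10000 = 0 m
Load 3 — applied couple M₀=4 kN·m at a=10 m (b=L-a=10):
  y_3 = (R_Ax³/6 - M_Ax²/2 - M₀(x-a)²/2)/EI  [x>a] with R_A=3/10, M_A=1 = ((3/10)·15³/6 - 1·15²/2 - 4·(15-10)²/2)/10000 = 1/1600 m
Superposition: y = Σ y_i = 497/3200 m ≈ 0.155312 m

y(15) = 497/3200 m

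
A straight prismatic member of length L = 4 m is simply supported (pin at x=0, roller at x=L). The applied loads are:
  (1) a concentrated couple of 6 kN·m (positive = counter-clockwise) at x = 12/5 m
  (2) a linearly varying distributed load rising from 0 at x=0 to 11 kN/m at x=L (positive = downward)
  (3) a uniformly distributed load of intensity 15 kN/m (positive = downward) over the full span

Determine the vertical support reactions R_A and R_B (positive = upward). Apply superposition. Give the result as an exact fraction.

R_A = 233/6 kN, R_B = 259/6 kN

Load 1 — applied couple M₀=6 kN·m at a=12/5 m (b=L-a=8/5):
  R_A = M₀/L = 6/4 = 3/2 kN
  R_B = -M₀/L = -6/4 = -3/2 kN
Load 2 — triangular load w₀=11 kN/m (0→w₀ over full span):
  R_A = w₀L/6 = 11·4/6 = 22/3 kN
  R_B = w₀L/3 = 11·4/3 = 44/3 kN
Load 3 — uniform load w=15 kN/m over full span:
  R_A = wL/2 = 15·4/2 = 30 kN
  R_B = wL/2 = 15·4/2 = 30 kN
Superposition: R_A = 233/6 kN, R_B = 259/6 kN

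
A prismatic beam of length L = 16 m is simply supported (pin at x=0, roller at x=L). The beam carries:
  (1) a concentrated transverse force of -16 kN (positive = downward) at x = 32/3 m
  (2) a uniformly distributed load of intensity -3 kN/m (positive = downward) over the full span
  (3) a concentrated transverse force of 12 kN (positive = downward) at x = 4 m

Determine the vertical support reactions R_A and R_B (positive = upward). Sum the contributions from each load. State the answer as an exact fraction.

R_A = -61/3 kN, R_B = -95/3 kN

Load 1 — point force P=-16 kN at a=32/3 m (b=L-a=16/3):
  R_A = Pb/L = (-16)·(16/3)/16 = -16/3 kN
  R_B = Pa/L = (-16)·(32/3)/16 = -32/3 kN
Load 2 — uniform load w=-3 kN/m over full span:
  R_A = wL/2 = (-3)·16/2 = -24 kN
  R_B = wL/2 = (-3)·16/2 = -24 kN
Load 3 — point force P=12 kN at a=4 m (b=L-a=12):
  R_A = Pb/L = 12·12/16 = 9 kN
  R_B = Pa/L = 12·4/16 = 3 kN
Superposition: R_A = -61/3 kN, R_B = -95/3 kN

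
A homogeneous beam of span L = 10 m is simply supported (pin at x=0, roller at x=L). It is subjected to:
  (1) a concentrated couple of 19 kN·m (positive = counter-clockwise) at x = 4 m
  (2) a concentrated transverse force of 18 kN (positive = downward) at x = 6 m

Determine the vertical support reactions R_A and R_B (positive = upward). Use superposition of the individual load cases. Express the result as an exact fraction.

Load 1 — applied couple M₀=19 kN·m at a=4 m (b=L-a=6):
  R_A = M₀/L = 19/10 kN
  R_B = -M₀/L = -19/10 kN
Load 2 — point force P=18 kN at a=6 m (b=L-a=4):
  R_A = Pb/L = 18·4/10 = 36/5 kN
  R_B = Pa/L = 18·6/10 = 54/5 kN
Superposition: R_A = 91/10 kN, R_B = 89/10 kN

R_A = 91/10 kN, R_B = 89/10 kN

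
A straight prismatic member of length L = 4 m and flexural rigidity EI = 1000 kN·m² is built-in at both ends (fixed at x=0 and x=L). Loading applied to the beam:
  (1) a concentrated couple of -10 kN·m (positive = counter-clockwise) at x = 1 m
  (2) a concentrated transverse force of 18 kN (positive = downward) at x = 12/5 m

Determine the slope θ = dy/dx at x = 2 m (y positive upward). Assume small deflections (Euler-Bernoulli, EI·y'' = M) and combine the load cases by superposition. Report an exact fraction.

θ(2) = -527/1000000 rad

Load 1 — applied couple M₀=-10 kN·m at a=1 m (b=L-a=3):
  θ_1 = (R_Ax²/2 - M_Ax - M₀(x-a))/EI  [x>a] with R_A=-45/16, M_A=15/8 = ((-45/16)·2²/2 - (15/8)·2 - (-10)·(2-1))/1000 = 1/1600 rad
Load 2 — point force P=18 kN at a=12/5 m (b=L-a=8/5):
  θ_2 = -Pb²x(2aL-(3a+b)x)/(2L³EI)  [x≤a] = -18·(8/5)²·2·(2·(12/5)·4-(3·(12/5)+(8/5))·2)/(2·4³·1000) = -18/15625 rad
Superposition: θ = Σ θ_i = -527/1000000 rad ≈ -0.000527 rad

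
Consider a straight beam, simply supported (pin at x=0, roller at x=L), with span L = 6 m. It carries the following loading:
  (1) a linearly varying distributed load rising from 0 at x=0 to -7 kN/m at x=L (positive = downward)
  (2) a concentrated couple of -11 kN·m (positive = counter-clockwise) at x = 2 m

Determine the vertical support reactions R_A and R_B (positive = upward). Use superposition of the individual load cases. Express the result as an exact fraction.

R_A = -53/6 kN, R_B = -73/6 kN

Load 1 — triangular load w₀=-7 kN/m (0→w₀ over full span):
  R_A = w₀L/6 = (-7)·6/6 = -7 kN
  R_B = w₀L/3 = (-7)·6/3 = -14 kN
Load 2 — applied couple M₀=-11 kN·m at a=2 m (b=L-a=4):
  R_A = M₀/L = (-11)/6 = -11/6 kN
  R_B = -M₀/L = -(-11)/6 = 11/6 kN
Superposition: R_A = -53/6 kN, R_B = -73/6 kN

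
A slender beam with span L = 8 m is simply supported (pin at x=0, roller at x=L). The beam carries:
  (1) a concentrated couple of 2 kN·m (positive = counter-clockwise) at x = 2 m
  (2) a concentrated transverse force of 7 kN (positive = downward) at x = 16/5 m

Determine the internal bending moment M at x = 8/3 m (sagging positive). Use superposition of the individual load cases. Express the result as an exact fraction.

M(8/3) = 148/15 kN·m

Load 1 — applied couple M₀=2 kN·m at a=2 m (b=L-a=6):
  M_1 = M₀x/L - M₀  [x>a] = 2·(8/3)/8 - 2 = -4/3 kN·m
Load 2 — point force P=7 kN at a=16/5 m (b=L-a=24/5):
  M_2 = Pbx/L  [x≤a] = 7·(24/5)·(8/3)/8 = 56/5 kN·m
Superposition: M = Σ M_i = 148/15 kN·m ≈ 9.866667 kN·m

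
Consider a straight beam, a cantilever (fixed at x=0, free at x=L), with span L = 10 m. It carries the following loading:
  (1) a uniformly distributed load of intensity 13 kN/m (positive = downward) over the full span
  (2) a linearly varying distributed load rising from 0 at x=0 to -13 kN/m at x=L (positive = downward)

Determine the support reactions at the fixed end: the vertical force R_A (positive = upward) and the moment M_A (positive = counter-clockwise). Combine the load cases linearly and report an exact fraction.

Load 1 — uniform load w=13 kN/m over full span:
  R_A = wL = 13·10 = 130 kN
  M_A = wL²/2 = 13·10²/2 = 650 kN·m
Load 2 — triangular load w₀=-13 kN/m (0→w₀ over full span):
  R_A = w₀L/2 = (-13)·10/2 = -65 kN
  M_A = w₀L²/3 = (-13)·10²/3 = -1300/3 kN·m
Superposition: R_A = 65 kN, M_A = 650/3 kN·m

R_A = 65 kN, M_A = 650/3 kN·m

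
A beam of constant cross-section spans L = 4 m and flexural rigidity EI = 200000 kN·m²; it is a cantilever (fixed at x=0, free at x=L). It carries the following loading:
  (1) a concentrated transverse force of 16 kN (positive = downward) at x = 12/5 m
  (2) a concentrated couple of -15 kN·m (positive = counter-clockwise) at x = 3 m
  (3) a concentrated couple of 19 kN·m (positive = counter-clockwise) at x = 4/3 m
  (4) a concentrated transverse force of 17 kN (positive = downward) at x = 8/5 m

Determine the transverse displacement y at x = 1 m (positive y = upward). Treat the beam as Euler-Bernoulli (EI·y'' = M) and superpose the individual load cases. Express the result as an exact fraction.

Load 1 — point force P=16 kN at a=12/5 m (b=L-a=8/5):
  y_1 = -Px²(3a-x)/(6EI)  [x≤a] = -16·1²·(3·(12/5)-1)/(6·200000) = -31/375000 m
Load 2 — applied couple M₀=-15 kN·m at a=3 m (b=L-a=1):
  y_2 = M₀x²/(2EI)  [x≤a] = (-15)·1²/(2·200000) = -3/80000 m
Load 3 — applied couple M₀=19 kN·m at a=4/3 m (b=L-a=8/3):
  y_3 = M₀x²/(2EI)  [x≤a] = 19·1²/(2·200000) = 19/400000 m
Load 4 — point force P=17 kN at a=8/5 m (b=L-a=12/5):
  y_4 = -Px²(3a-x)/(6EI)  [x≤a] = -17·1²·(3·(8/5)-1)/(6·200000) = -323/6000000 m
Superposition: y = Σ y_i = -253/2000000 m ≈ -0.000127 m

y(1) = -253/2000000 m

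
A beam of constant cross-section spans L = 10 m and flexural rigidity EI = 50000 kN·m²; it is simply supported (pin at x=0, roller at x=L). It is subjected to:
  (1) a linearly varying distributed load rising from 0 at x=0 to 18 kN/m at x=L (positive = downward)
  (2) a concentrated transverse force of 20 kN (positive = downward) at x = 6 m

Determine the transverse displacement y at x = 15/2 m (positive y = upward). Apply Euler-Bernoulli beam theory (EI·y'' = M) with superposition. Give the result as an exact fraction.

Load 1 — triangular load w₀=18 kN/m (0→w₀ over full span):
  y_1 = -w₀x(7L⁴-10L²x²+3x⁴)/(360LEI) = -18·(15/2)·(7·10⁴-10·10²·(15/2)²+3·(15/2)⁴)/(360·10·50000) = -357/20480 m
Load 2 — point force P=20 kN at a=6 m (b=L-a=4):
  y_2 = -Pa(L-x)(2Lx-a²-x²)/(6LEI)  [x>a] = -20·6·(10-(15/2))·(2·10·(15/2)-6²-(15/2)²)/(6·10·50000) = -231/40000 m
Superposition: y = Σ y_i = -59409/2560000 m ≈ -0.023207 m

y(15/2) = -59409/2560000 m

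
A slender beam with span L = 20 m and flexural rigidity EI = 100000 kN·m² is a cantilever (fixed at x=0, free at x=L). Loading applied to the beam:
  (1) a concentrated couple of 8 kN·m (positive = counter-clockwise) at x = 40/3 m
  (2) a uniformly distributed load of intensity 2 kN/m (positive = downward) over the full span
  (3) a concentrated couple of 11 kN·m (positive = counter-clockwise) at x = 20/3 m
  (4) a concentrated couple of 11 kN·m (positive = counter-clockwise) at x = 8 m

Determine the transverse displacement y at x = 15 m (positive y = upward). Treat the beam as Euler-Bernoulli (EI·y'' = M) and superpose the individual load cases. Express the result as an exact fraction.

Load 1 — applied couple M₀=8 kN·m at a=40/3 m (b=L-a=20/3):
  y_1 = M₀a(2x-a)/(2EI)  [x>a] = 8·(40/3)·(2·15-(40/3))/(2·100000) = 2/225 m
Load 2 — uniform load w=2 kN/m over full span:
  y_2 = -wx²(x²-4Lx+6L²)/(24EI) = -2·15²·(15²-4·20·15+6·20²)/(24·100000) = -171/640 m
Load 3 — applied couple M₀=11 kN·m at a=20/3 m (b=L-a=40/3):
  y_3 = M₀a(2x-a)/(2EI)  [x>a] = 11·(20/3)·(2·15-(20/3))/(2·100000) = 77/9000 m
Load 4 — applied couple M₀=11 kN·m at a=8 m (b=L-a=12):
  y_4 = M₀a(2x-a)/(2EI)  [x>a] = 11·8·(2·15-8)/(2·100000) = 121/12500 m
Superposition: y = Σ y_i = -864227/3600000 m ≈ -0.240063 m

y(15) = -864227/3600000 m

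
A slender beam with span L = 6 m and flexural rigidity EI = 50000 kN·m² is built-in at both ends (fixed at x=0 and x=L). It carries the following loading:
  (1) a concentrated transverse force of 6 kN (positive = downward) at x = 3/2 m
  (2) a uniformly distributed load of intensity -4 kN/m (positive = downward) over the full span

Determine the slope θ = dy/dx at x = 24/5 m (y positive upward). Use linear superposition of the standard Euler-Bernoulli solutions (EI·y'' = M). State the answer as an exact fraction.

Load 1 — point force P=6 kN at a=3/2 m (b=L-a=9/2):
  θ_1 = Pa²(L-x)(2bL-(3b+a)(L-x))/(2L³EI)  [x>a] = 6·(3/2)²·(6-(24/5))·(2·(9/2)·6-(3·(9/2)+(3/2))·(6-(24/5)))/(2·6³·50000) = 27/1000000 rad
Load 2 — uniform load w=-4 kN/m over full span:
  θ_2 = -wx(L-x)(L-2x)/(12EI) = -(-4)·(24/5)·(6-(24/5))·(6-2·(24/5))/(12·50000) = -54/390625 rad
Superposition: θ = Σ θ_i = -2781/25000000 rad ≈ -0.000111 rad

θ(24/5) = -2781/25000000 rad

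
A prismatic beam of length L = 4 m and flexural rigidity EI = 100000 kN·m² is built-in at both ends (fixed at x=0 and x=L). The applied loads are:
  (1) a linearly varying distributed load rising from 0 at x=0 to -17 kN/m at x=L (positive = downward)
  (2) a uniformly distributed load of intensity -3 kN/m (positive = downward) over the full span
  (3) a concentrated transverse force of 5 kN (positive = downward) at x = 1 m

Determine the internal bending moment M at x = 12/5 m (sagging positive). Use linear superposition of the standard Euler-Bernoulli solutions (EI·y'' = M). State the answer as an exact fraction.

Load 1 — triangular load w₀=-17 kN/m (0→w₀ over full span):
  M_1 = 3w₀Lx/20 - w₀L²/30 - w₀x³/(6L) = 3·(-17)·4·(12/5)/20 - (-17)·4²/30 - (-17)·(12/5)³/(6·4) = -2108/375 kN·m
Load 2 — uniform load w=-3 kN/m over full span:
  M_2 = wLx/2 - wL²/12 - wx²/2 = (-3)·4·(12/5)/2 - (-3)·4²/12 - (-3)·(12/5)²/2 = -44/25 kN·m
Load 3 — point force P=5 kN at a=1 m (b=L-a=3):
  M_3 = Pa²(a+3b)(L-x)/L³ - Pa²b/L²  [x>a] = 5·1²·(1+3·3)·(4-(12/5))/4³ - 5·1²·3/4² = 5/16 kN·m
Superposition: M = Σ M_i = -42413/6000 kN·m ≈ -7.068833 kN·m

M(12/5) = -42413/6000 kN·m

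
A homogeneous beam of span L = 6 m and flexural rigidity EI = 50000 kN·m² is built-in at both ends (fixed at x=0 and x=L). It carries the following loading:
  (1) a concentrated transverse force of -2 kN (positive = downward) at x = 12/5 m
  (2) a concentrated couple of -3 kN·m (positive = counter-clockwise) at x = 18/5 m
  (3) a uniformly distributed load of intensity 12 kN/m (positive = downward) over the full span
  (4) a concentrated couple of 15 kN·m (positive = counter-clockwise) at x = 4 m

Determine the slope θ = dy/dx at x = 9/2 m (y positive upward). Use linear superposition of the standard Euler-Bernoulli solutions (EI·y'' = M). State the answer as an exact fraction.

θ(9/2) = 11397/25000000 rad

Load 1 — point force P=-2 kN at a=12/5 m (b=L-a=18/5):
  θ_1 = Pa²(L-x)(2bL-(3b+a)(L-x))/(2L³EI)  [x>a] = (-2)·(12/5)²·(6-(9/2))·(2·(18/5)·6-(3·(18/5)+(12/5))·(6-(9/2)))/(2·6³·50000) = -117/6250000 rad
Load 2 — applied couple M₀=-3 kN·m at a=18/5 m (b=L-a=12/5):
  θ_2 = (R_Ax²/2 - M_Ax - M₀(x-a))/EI  [x>a] with R_A=-18/25, M_A=-24/25 = ((-18/25)·(9/2)²/2 - (-24/25)·(9/2) - (-3)·((9/2)-(18/5)))/50000 = -27/5000000 rad
Load 3 — uniform load w=12 kN/m over full span:
  θ_3 = -wx(L-x)(L-2x)/(12EI) = -12·(9/2)·(6-(9/2))·(6-2·(9/2))/(12·50000) = 81/200000 rad
Load 4 — applied couple M₀=15 kN·m at a=4 m (b=L-a=2):
  θ_4 = (R_Ax²/2 - M_Ax - M₀(x-a))/EI  [x>a] with R_A=10/3, M_A=5 = ((10/3)·(9/2)²/2 - 5·(9/2) - 15·((9/2)-4))/50000 = 3/40000 rad
Superposition: θ = Σ θ_i = 11397/25000000 rad ≈ 0.000456 rad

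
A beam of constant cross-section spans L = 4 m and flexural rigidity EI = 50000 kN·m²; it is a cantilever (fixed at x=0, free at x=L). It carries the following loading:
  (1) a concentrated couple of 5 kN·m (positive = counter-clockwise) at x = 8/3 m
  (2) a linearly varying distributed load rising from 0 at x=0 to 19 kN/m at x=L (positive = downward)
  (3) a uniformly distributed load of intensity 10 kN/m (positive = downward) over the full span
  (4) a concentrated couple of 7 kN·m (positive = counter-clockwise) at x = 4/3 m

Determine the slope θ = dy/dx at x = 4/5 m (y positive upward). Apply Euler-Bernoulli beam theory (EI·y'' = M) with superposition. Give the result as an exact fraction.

θ(4/5) = -26119/11718750 rad

Load 1 — applied couple M₀=5 kN·m at a=8/3 m (b=L-a=4/3):
  θ_1 = M₀x/EI  [x≤a] = 5·(4/5)/50000 = 1/12500 rad
Load 2 — triangular load w₀=19 kN/m (0→w₀ over full span):
  θ_2 = (w₀Lx²/4-w₀L²x/3-w₀x⁴/(24L))/EI = (19·4·(4/5)²/4-19·4²·(4/5)/3-19·(4/5)⁴/(24·4))/50000 = -16169/11718750 rad
Load 3 — uniform load w=10 kN/m over full span:
  θ_3 = -wx(x²-3Lx+3L²)/(6EI) = -10·(4/5)·((4/5)²-3·4·(4/5)+3·4²)/(6·50000) = -244/234375 rad
Load 4 — applied couple M₀=7 kN·m at a=4/3 m (b=L-a=8/3):
  θ_4 = M₀x/EI  [x≤a] = 7·(4/5)/50000 = 7/62500 rad
Superposition: θ = Σ θ_i = -26119/11718750 rad ≈ -0.002229 rad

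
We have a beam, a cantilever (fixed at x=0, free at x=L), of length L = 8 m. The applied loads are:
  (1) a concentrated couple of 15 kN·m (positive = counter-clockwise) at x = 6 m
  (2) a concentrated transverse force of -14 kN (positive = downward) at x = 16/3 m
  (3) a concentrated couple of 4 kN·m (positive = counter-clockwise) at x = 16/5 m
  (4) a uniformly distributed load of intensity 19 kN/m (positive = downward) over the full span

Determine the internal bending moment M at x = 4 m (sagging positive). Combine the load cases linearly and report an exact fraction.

M(4) = -355/3 kN·m

Load 1 — applied couple M₀=15 kN·m at a=6 m (b=L-a=2):
  M_1 = M₀  [x≤a] = 15 = 15 kN·m
Load 2 — point force P=-14 kN at a=16/3 m (b=L-a=8/3):
  M_2 = -P(a-x)  [x≤a] = -(-14)·((16/3)-4) = 56/3 kN·m
Load 3 — applied couple M₀=4 kN·m at a=16/5 m (b=L-a=24/5):
  M_3 = 0  [x>a] = 0 kN·m
Load 4 — uniform load w=19 kN/m over full span:
  M_4 = -w(L-x)²/2 = -19·(8-4)²/2 = -152 kN·m
Superposition: M = Σ M_i = -355/3 kN·m ≈ -118.333333 kN·m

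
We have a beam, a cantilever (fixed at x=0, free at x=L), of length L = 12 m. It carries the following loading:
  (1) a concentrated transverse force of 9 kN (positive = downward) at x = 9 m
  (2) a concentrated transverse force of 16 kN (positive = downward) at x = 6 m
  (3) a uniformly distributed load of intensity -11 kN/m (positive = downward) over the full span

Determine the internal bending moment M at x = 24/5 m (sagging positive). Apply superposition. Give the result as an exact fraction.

Load 1 — point force P=9 kN at a=9 m (b=L-a=3):
  M_1 = -P(a-x)  [x≤a] = -9·(9-(24/5)) = -189/5 kN·m
Load 2 — point force P=16 kN at a=6 m (b=L-a=6):
  M_2 = -P(a-x)  [x≤a] = -16·(6-(24/5)) = -96/5 kN·m
Load 3 — uniform load w=-11 kN/m over full span:
  M_3 = -w(L-x)²/2 = -(-11)·(12-(24/5))²/2 = 7128/25 kN·m
Superposition: M = Σ M_i = 5703/25 kN·m ≈ 228.120000 kN·m

M(24/5) = 5703/25 kN·m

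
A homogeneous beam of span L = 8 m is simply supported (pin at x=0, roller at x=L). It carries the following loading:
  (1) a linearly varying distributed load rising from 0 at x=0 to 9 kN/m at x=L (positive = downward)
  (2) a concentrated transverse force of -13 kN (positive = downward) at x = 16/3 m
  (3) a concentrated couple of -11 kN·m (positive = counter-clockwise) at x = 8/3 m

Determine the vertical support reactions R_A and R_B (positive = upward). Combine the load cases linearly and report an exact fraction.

Load 1 — triangular load w₀=9 kN/m (0→w₀ over full span):
  R_A = w₀L/6 = 9·8/6 = 12 kN
  R_B = w₀L/3 = 9·8/3 = 24 kN
Load 2 — point force P=-13 kN at a=16/3 m (b=L-a=8/3):
  R_A = Pb/L = (-13)·(8/3)/8 = -13/3 kN
  R_B = Pa/L = (-13)·(16/3)/8 = -26/3 kN
Load 3 — applied couple M₀=-11 kN·m at a=8/3 m (b=L-a=16/3):
  R_A = M₀/L = (-11)/8 = -11/8 kN
  R_B = -M₀/L = -(-11)/8 = 11/8 kN
Superposition: R_A = 151/24 kN, R_B = 401/24 kN

R_A = 151/24 kN, R_B = 401/24 kN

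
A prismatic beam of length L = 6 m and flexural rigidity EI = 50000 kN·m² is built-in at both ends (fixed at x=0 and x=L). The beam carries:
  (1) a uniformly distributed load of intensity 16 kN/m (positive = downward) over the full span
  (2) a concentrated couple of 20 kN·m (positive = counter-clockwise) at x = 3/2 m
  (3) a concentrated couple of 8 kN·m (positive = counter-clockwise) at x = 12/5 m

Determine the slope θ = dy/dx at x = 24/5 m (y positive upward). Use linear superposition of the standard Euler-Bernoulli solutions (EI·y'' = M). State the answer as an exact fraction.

θ(24/5) = 1653/3906250 rad

Load 1 — uniform load w=16 kN/m over full span:
  θ_1 = -wx(L-x)(L-2x)/(12EI) = -16·(24/5)·(6-(24/5))·(6-2·(24/5))/(12·50000) = 216/390625 rad
Load 2 — applied couple M₀=20 kN·m at a=3/2 m (b=L-a=9/2):
  θ_2 = (R_Ax²/2 - M_Ax - M₀(x-a))/EI  [x>a] with R_A=15/4, M_A=-15/4 = ((15/4)·(24/5)²/2 - (-15/4)·(24/5) - 20·((24/5)-(3/2)))/50000 = -3/31250 rad
Load 3 — applied couple M₀=8 kN·m at a=12/5 m (b=L-a=18/5):
  θ_3 = (R_Ax²/2 - M_Ax - M₀(x-a))/EI  [x>a] with R_A=48/25, M_A=24/25 = ((48/25)·(24/5)²/2 - (24/25)·(24/5) - 8·((24/5)-(12/5)))/50000 = -66/1953125 rad
Superposition: θ = Σ θ_i = 1653/3906250 rad ≈ 0.000423 rad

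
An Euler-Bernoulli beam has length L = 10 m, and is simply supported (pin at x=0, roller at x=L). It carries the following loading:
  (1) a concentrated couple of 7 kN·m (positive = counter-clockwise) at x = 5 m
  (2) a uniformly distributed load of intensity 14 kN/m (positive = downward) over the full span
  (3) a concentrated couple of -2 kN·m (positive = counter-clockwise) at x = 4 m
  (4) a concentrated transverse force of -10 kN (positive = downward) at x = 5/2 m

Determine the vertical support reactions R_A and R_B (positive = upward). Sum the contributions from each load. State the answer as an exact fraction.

R_A = 63 kN, R_B = 67 kN

Load 1 — applied couple M₀=7 kN·m at a=5 m (b=L-a=5):
  R_A = M₀/L = 7/10 kN
  R_B = -M₀/L = -7/10 kN
Load 2 — uniform load w=14 kN/m over full span:
  R_A = wL/2 = 14·10/2 = 70 kN
  R_B = wL/2 = 14·10/2 = 70 kN
Load 3 — applied couple M₀=-2 kN·m at a=4 m (b=L-a=6):
  R_A = M₀/L = (-2)/10 = -1/5 kN
  R_B = -M₀/L = -(-2)/10 = 1/5 kN
Load 4 — point force P=-10 kN at a=5/2 m (b=L-a=15/2):
  R_A = Pb/L = (-10)·(15/2)/10 = -15/2 kN
  R_B = Pa/L = (-10)·(5/2)/10 = -5/2 kN
Superposition: R_A = 63 kN, R_B = 67 kN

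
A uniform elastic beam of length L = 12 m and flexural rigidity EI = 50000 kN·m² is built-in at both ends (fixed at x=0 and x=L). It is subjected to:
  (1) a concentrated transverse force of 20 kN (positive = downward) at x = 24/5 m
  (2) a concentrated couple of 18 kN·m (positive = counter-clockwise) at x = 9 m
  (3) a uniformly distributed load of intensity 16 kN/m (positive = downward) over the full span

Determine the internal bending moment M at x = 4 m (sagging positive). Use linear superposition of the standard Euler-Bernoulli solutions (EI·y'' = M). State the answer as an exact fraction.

M(4) = 16481/200 kN·m

Load 1 — point force P=20 kN at a=24/5 m (b=L-a=36/5):
  M_1 = Pb²(3a+b)x/L³ - Pab²/L²  [x≤a] = 20·(36/5)²·(3·(24/5)+(36/5))·4/12³ - 20·(24/5)·(36/5)²/12² = 432/25 kN·m
Load 2 — applied couple M₀=18 kN·m at a=9 m (b=L-a=3):
  M_2 = R_Ax - M_A  [x≤a] with R_A=27/16, M_A=45/8 = (27/16)·4 - (45/8) = 9/8 kN·m
Load 3 — uniform load w=16 kN/m over full span:
  M_3 = wLx/2 - wL²/12 - wx²/2 = 16·12·4/2 - 16·12²/12 - 16·4²/2 = 64 kN·m
Superposition: M = Σ M_i = 16481/200 kN·m ≈ 82.405000 kN·m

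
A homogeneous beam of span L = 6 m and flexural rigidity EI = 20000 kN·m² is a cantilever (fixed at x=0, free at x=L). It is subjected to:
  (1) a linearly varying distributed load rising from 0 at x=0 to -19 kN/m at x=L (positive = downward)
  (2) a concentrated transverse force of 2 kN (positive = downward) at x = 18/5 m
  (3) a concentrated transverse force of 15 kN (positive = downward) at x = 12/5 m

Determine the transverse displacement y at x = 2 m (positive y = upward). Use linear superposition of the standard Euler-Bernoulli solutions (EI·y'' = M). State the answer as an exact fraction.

y(2) = 1427/90000 m

Load 1 — triangular load w₀=-19 kN/m (0→w₀ over full span):
  y_1 = (w₀Lx³/12-w₀L²x²/6-w₀x⁵/(120L))/EI = ((-19)·6·2³/12-(-19)·6²·2²/6-(-19)·2⁵/(120·6))/20000 = 8569/450000 m
Load 2 — point force P=2 kN at a=18/5 m (b=L-a=12/5):
  y_2 = -Px²(3a-x)/(6EI)  [x≤a] = -2·2²·(3·(18/5)-2)/(6·20000) = -11/18750 m
Load 3 — point force P=15 kN at a=12/5 m (b=L-a=18/5):
  y_3 = -Px²(3a-x)/(6EI)  [x≤a] = -15·2²·(3·(12/5)-2)/(6·20000) = -13/5000 m
Superposition: y = Σ y_i = 1427/90000 m ≈ 0.015856 m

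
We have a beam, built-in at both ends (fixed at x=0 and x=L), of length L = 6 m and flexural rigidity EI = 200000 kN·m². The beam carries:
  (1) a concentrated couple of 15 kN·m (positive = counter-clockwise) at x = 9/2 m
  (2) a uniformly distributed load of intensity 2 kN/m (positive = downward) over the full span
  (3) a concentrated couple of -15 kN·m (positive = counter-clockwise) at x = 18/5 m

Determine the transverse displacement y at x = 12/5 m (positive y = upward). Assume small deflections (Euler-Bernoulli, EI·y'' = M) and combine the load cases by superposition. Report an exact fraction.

y(12/5) = -9639/250000000 m

Load 1 — applied couple M₀=15 kN·m at a=9/2 m (b=L-a=3/2):
  y_1 = (R_Ax³/6 - M_Ax²/2)/EI  [x≤a] with R_A=45/16, M_A=75/16 = ((45/16)·(12/5)³/6 - (75/16)·(12/5)²/2)/200000 = -351/10000000 m
Load 2 — uniform load w=2 kN/m over full span:
  y_2 = -wx²(L-x)²/(24EI) = -2·(12/5)²·(6-(12/5))²/(24·200000) = -243/7812500 m
Load 3 — applied couple M₀=-15 kN·m at a=18/5 m (b=L-a=12/5):
  y_3 = (R_Ax³/6 - M_Ax²/2)/EI  [x≤a] with R_A=-18/5, M_A=-24/5 = ((-18/5)·(12/5)³/6 - (-24/5)·(12/5)²/2)/200000 = 54/1953125 m
Superposition: y = Σ y_i = -9639/250000000 m ≈ -0.000039 m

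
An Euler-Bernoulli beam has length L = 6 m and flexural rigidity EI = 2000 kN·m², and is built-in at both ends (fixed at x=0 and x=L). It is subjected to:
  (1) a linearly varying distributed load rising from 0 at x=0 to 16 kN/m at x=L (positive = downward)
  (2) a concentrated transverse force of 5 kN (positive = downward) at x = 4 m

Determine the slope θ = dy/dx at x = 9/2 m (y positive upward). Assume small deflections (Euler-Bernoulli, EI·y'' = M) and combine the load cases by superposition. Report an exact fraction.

Load 1 — triangular load w₀=16 kN/m (0→w₀ over full span):
  θ_1 = -w₀(2x(L-x)(L-2x)(x+2L)+x²(L-x)²)/(120LEI) = -16·(2·(9/2)·(6-(9/2))·(6-2·(9/2))·((9/2)+2·6)+(9/2)²·(6-(9/2))²)/(120·6·2000) = 1107/160000 rad
Load 2 — point force P=5 kN at a=4 m (b=L-a=2):
  θ_2 = Pa²(L-x)(2bL-(3b+a)(L-x))/(2L³EI)  [x>a] = 5·4²·(6-(9/2))·(2·2·6-(3·2+4)·(6-(9/2)))/(2·6³·2000) = 1/800 rad
Superposition: θ = Σ θ_i = 1307/160000 rad ≈ 0.008169 rad

θ(9/2) = 1307/160000 rad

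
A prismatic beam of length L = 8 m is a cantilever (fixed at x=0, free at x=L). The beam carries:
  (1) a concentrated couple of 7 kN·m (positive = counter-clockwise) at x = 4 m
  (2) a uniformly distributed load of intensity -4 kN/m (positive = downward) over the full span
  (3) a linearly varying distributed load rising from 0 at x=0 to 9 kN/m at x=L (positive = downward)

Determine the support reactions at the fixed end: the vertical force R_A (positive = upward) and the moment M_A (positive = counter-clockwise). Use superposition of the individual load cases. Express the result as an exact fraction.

R_A = 4 kN, M_A = 57 kN·m

Load 1 — applied couple M₀=7 kN·m at a=4 m (b=L-a=4):
  R_A = 0 kN
  M_A = -M₀ = -7 kN·m
Load 2 — uniform load w=-4 kN/m over full span:
  R_A = wL = (-4)·8 = -32 kN
  M_A = wL²/2 = (-4)·8²/2 = -128 kN·m
Load 3 — triangular load w₀=9 kN/m (0→w₀ over full span):
  R_A = w₀L/2 = 9·8/2 = 36 kN
  M_A = w₀L²/3 = 9·8²/3 = 192 kN·m
Superposition: R_A = 4 kN, M_A = 57 kN·m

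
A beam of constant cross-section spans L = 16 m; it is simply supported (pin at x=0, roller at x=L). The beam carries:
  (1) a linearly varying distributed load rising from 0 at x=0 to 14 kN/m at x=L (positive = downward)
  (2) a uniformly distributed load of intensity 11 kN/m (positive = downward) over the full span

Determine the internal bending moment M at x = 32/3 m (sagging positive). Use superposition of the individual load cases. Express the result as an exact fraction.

Load 1 — triangular load w₀=14 kN/m (0→w₀ over full span):
  M_1 = w₀Lx/6 - w₀x³/(6L) = 14·16·(32/3)/6 - 14·(32/3)³/(6·16) = 17920/81 kN·m
Load 2 — uniform load w=11 kN/m over full span:
  M_2 = wx(L-x)/2 = 11·(32/3)·(16-(32/3))/2 = 2816/9 kN·m
Superposition: M = Σ M_i = 43264/81 kN·m ≈ 534.123457 kN·m

M(32/3) = 43264/81 kN·m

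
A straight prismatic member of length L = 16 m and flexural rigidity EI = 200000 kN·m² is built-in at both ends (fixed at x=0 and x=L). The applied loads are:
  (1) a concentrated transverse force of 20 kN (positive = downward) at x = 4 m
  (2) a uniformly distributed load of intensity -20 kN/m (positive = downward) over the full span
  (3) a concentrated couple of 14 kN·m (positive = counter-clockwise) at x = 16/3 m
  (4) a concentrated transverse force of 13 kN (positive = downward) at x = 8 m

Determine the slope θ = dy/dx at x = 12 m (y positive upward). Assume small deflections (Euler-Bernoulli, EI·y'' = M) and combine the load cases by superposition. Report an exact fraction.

θ(12) = -1687/600000 rad

Load 1 — point force P=20 kN at a=4 m (b=L-a=12):
  θ_1 = Pa²(L-x)(2bL-(3b+a)(L-x))/(2L³EI)  [x>a] = 20·4²·(16-12)·(2·12·16-(3·12+4)·(16-12))/(2·16³·200000) = 7/40000 rad
Load 2 — uniform load w=-20 kN/m over full span:
  θ_2 = -wx(L-x)(L-2x)/(12EI) = -(-20)·12·(16-12)·(16-2·12)/(12·200000) = -2/625 rad
Load 3 — applied couple M₀=14 kN·m at a=16/3 m (b=L-a=32/3):
  θ_3 = (R_Ax²/2 - M_Ax - M₀(x-a))/EI  [x>a] with R_A=7/6, M_A=0 = ((7/6)·12²/2 - 0·12 - 14·(12-(16/3)))/200000 = -7/150000 rad
Load 4 — point force P=13 kN at a=8 m (b=L-a=8):
  θ_4 = Pa²(L-x)(2bL-(3b+a)(L-x))/(2L³EI)  [x>a] = 13·8²·(16-12)·(2·8·16-(3·8+8)·(16-12))/(2·16³·200000) = 13/50000 rad
Superposition: θ = Σ θ_i = -1687/600000 rad ≈ -0.002812 rad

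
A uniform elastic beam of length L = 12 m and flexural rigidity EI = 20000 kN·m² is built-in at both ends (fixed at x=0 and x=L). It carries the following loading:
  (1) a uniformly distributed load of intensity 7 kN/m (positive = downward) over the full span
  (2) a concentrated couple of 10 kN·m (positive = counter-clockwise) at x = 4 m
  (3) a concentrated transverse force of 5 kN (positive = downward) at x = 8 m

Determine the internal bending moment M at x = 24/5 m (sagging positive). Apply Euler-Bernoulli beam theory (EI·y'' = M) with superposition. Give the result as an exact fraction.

Load 1 — uniform load w=7 kN/m over full span:
  M_1 = wLx/2 - wL²/12 - wx²/2 = 7·12·(24/5)/2 - 7·12²/12 - 7·(24/5)²/2 = 924/25 kN·m
Load 2 — applied couple M₀=10 kN·m at a=4 m (b=L-a=8):
  M_2 = R_Ax - M_A - M₀  [x>a] with R_A=10/9, M_A=0 = (10/9)·(24/5) - 0 - 10 = -14/3 kN·m
Load 3 — point force P=5 kN at a=8 m (b=L-a=4):
  M_3 = Pb²(3a+b)x/L³ - Pab²/L²  [x≤a] = 5·4²·(3·8+4)·(24/5)/12³ - 5·8·4²/12² = 16/9 kN·m
Superposition: M = Σ M_i = 7666/225 kN·m ≈ 34.071111 kN·m

M(24/5) = 7666/225 kN·m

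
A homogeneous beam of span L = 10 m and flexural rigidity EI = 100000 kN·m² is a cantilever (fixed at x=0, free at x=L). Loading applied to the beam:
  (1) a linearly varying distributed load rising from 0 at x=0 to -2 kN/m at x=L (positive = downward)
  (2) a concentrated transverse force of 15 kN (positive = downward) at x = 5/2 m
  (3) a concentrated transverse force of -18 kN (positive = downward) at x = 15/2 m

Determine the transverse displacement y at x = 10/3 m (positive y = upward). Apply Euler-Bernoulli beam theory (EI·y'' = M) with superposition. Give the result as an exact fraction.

Load 1 — triangular load w₀=-2 kN/m (0→w₀ over full span):
  y_1 = (w₀Lx³/12-w₀L²x²/6-w₀x⁵/(120L))/EI = ((-2)·10·(10/3)³/12-(-2)·10²·(10/3)²/6-(-2)·(10/3)⁵/(120·10))/100000 = 451/145800 m
Load 2 — point force P=15 kN at a=5/2 m (b=L-a=15/2):
  y_2 = -Pa²(3x-a)/(6EI)  [x>a] = -15·(5/2)²·(3·(10/3)-(5/2))/(6·100000) = -3/2560 m
Load 3 — point force P=-18 kN at a=15/2 m (b=L-a=5/2):
  y_3 = -Px²(3a-x)/(6EI)  [x≤a] = -(-18)·(10/3)²·(3·(15/2)-(10/3))/(6·100000) = 23/3600 m
Superposition: y = Σ y_i = 15509/1866240 m ≈ 0.008310 m

y(10/3) = 15509/1866240 m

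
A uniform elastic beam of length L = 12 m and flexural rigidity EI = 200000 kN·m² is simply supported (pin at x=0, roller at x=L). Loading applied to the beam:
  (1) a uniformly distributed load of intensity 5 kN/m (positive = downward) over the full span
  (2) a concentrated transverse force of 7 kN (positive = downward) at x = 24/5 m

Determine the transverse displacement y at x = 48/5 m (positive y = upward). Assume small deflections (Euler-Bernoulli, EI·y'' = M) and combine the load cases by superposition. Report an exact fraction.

Load 1 — uniform load w=5 kN/m over full span:
  y_1 = -wx(L³-2Lx²+x³)/(24EI) = -5·(48/5)·(12³-2·12·(48/5)²+(48/5)³)/(24·200000) = -1566/390625 m
Load 2 — point force P=7 kN at a=24/5 m (b=L-a=36/5):
  y_2 = -Pa(L-x)(2Lx-a²-x²)/(6LEI)  [x>a] = -7·(24/5)·(12-(48/5))·(2·12·(48/5)-(24/5)²-(48/5)²)/(6·12·200000) = -252/390625 m
Superposition: y = Σ y_i = -1818/390625 m ≈ -0.004654 m

y(48/5) = -1818/390625 m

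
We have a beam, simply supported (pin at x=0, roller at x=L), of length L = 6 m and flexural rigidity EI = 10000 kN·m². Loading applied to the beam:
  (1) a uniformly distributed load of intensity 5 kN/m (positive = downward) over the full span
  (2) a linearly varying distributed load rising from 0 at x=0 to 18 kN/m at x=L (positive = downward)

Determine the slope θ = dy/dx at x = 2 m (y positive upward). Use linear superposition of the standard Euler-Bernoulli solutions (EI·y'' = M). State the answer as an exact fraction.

Load 1 — uniform load w=5 kN/m over full span:
  θ_1 = -w(L³-6Lx²+4x³)/(24EI) = -5·(6³-6·6·2²+4·2³)/(24·10000) = -13/6000 rad
Load 2 — triangular load w₀=18 kN/m (0→w₀ over full span):
  θ_2 = -w₀(7L⁴-30L²x²+15x⁴)/(360LEI) = -18·(7·6⁴-30·6²·2²+15·2⁴)/(360·6·10000) = -13/3125 rad
Superposition: θ = Σ θ_i = -949/150000 rad ≈ -0.006327 rad

θ(2) = -949/150000 rad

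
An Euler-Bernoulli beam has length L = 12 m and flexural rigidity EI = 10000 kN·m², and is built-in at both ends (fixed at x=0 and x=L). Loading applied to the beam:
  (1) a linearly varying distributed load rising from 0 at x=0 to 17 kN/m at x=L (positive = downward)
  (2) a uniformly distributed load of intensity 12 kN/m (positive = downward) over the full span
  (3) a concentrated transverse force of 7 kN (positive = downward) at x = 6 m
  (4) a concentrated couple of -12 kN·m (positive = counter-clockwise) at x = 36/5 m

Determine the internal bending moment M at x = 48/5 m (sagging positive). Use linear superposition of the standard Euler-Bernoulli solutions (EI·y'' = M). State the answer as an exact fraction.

Load 1 — triangular load w₀=17 kN/m (0→w₀ over full span):
  M_1 = 3w₀Lx/20 - w₀L²/30 - w₀x³/(6L) = 3·17·12·(48/5)/20 - 17·12²/30 - 17·(48/5)³/(6·12) = 408/125 kN·m
Load 2 — uniform load w=12 kN/m over full span:
  M_2 = wLx/2 - wL²/12 - wx²/2 = 12·12·(48/5)/2 - 12·12²/12 - 12·(48/5)²/2 = -144/25 kN·m
Load 3 — point force P=7 kN at a=6 m (b=L-a=6):
  M_3 = Pa²(a+3b)(L-x)/L³ - Pa²b/L²  [x>a] = 7·6²·(6+3·6)·(12-(48/5))/12³ - 7·6²·6/12² = -21/10 kN·m
Load 4 — applied couple M₀=-12 kN·m at a=36/5 m (b=L-a=24/5):
  M_4 = R_Ax - M_A - M₀  [x>a] with R_A=-36/25, M_A=-96/25 = (-36/25)·(48/5) - (-96/25) - (-12) = 252/125 kN·m
Superposition: M = Σ M_i = -129/50 kN·m ≈ -2.580000 kN·m

M(48/5) = -129/50 kN·m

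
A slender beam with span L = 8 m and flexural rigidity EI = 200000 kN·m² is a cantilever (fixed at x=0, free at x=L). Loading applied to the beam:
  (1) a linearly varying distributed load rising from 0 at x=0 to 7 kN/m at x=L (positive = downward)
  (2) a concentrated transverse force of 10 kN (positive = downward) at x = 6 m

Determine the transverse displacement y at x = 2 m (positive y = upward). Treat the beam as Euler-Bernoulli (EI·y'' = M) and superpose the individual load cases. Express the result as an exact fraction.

Load 1 — triangular load w₀=7 kN/m (0→w₀ over full span):
  y_1 = (w₀Lx³/12-w₀L²x²/6-w₀x⁵/(120L))/EI = (7·8·2³/12-7·8²·2²/6-7·2⁵/(120·8))/200000 = -7847/6000000 m
Load 2 — point force P=10 kN at a=6 m (b=L-a=2):
  y_2 = -Px²(3a-x)/(6EI)  [x≤a] = -10·2²·(3·6-2)/(6·200000) = -1/1875 m
Superposition: y = Σ y_i = -11047/6000000 m ≈ -0.001841 m

y(2) = -11047/6000000 m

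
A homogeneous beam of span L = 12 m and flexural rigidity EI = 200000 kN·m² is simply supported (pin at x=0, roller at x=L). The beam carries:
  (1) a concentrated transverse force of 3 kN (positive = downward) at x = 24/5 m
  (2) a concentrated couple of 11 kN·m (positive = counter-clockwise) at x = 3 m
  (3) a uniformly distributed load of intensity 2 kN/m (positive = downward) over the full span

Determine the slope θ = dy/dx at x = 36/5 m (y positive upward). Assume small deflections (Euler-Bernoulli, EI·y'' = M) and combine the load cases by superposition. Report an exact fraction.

Load 1 — point force P=3 kN at a=24/5 m (b=L-a=36/5):
  θ_1 = -Pa(2L²-6Lx+3x²+a²)/(6LEI)  [x>a] = -3·(24/5)·(2·12²-6·12·(36/5)+3·(36/5)²+(24/5)²)/(6·12·200000) = 81/1562500 rad
Load 2 — applied couple M₀=11 kN·m at a=3 m (b=L-a=9):
  θ_2 = (M₀x²/(2L)-M₀(x-a)+C₁)/EI  [x>a] with C₁=M₀(3b²-L²)/(6L)=121/8 = (11·(36/5)²/(2·12)-11·((36/5)-3)+(121/8))/200000 = -1463/40000000 rad
Load 3 — uniform load w=2 kN/m over full span:
  θ_3 = -w(L³-6Lx²+4x³)/(24EI) = -2·(12³-6·12·(36/5)²+4·(36/5)³)/(24·200000) = 333/1562500 rad
Superposition: θ = Σ θ_i = 45677/200000000 rad ≈ 0.000228 rad

θ(36/5) = 45677/200000000 rad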